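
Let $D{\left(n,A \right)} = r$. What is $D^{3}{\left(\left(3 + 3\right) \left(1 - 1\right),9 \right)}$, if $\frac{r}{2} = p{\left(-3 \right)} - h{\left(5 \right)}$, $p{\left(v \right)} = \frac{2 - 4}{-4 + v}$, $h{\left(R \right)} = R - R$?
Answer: $\frac{64}{343} \approx 0.18659$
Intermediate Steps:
$h{\left(R \right)} = 0$
$p{\left(v \right)} = - \frac{2}{-4 + v}$
$r = \frac{4}{7}$ ($r = 2 \left(- \frac{2}{-4 - 3} - 0\right) = 2 \left(- \frac{2}{-7} + 0\right) = 2 \left(\left(-2\right) \left(- \frac{1}{7}\right) + 0\right) = 2 \left(\frac{2}{7} + 0\right) = 2 \cdot \frac{2}{7} = \frac{4}{7} \approx 0.57143$)
$D{\left(n,A \right)} = \frac{4}{7}$
$D^{3}{\left(\left(3 + 3\right) \left(1 - 1\right),9 \right)} = \left(\frac{4}{7}\right)^{3} = \frac{64}{343}$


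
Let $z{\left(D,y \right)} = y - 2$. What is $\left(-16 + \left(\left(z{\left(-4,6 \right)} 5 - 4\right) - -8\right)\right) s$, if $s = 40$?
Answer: $320$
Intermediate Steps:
$z{\left(D,y \right)} = -2 + y$ ($z{\left(D,y \right)} = y - 2 = -2 + y$)
$\left(-16 + \left(\left(z{\left(-4,6 \right)} 5 - 4\right) - -8\right)\right) s = \left(-16 - \left(-4 - \left(-2 + 6\right) 5\right)\right) 40 = \left(-16 + \left(\left(4 \cdot 5 - 4\right) + 8\right)\right) 40 = \left(-16 + \left(\left(20 - 4\right) + 8\right)\right) 40 = \left(-16 + \left(16 + 8\right)\right) 40 = \left(-16 + 24\right) 40 = 8 \cdot 40 = 320$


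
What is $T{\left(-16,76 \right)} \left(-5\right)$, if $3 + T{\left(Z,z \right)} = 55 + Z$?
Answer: $-180$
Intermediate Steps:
$T{\left(Z,z \right)} = 52 + Z$ ($T{\left(Z,z \right)} = -3 + \left(55 + Z\right) = 52 + Z$)
$T{\left(-16,76 \right)} \left(-5\right) = \left(52 - 16\right) \left(-5\right) = 36 \left(-5\right) = -180$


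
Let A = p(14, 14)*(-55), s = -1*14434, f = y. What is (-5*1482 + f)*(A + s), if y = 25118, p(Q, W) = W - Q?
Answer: -255597272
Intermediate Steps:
f = 25118
s = -14434
A = 0 (A = (14 - 1*14)*(-55) = (14 - 14)*(-55) = 0*(-55) = 0)
(-5*1482 + f)*(A + s) = (-5*1482 + 25118)*(0 - 14434) = (-7410 + 25118)*(-14434) = 17708*(-14434) = -255597272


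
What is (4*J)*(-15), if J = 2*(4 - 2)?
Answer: -240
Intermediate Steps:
J = 4 (J = 2*2 = 4)
(4*J)*(-15) = (4*4)*(-15) = 16*(-15) = -240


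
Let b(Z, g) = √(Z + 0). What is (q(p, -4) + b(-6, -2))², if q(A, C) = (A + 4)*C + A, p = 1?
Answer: (19 - I*√6)² ≈ 355.0 - 93.081*I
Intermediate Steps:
b(Z, g) = √Z
q(A, C) = A + C*(4 + A) (q(A, C) = (4 + A)*C + A = C*(4 + A) + A = A + C*(4 + A))
(q(p, -4) + b(-6, -2))² = ((1 + 4*(-4) + 1*(-4)) + √(-6))² = ((1 - 16 - 4) + I*√6)² = (-19 + I*√6)²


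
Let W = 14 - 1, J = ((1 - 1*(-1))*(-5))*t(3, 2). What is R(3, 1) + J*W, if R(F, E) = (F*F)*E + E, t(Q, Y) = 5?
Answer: -640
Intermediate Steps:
J = -50 (J = ((1 - 1*(-1))*(-5))*5 = ((1 + 1)*(-5))*5 = (2*(-5))*5 = -10*5 = -50)
R(F, E) = E + E*F**2 (R(F, E) = F**2*E + E = E*F**2 + E = E + E*F**2)
W = 13
R(3, 1) + J*W = 1*(1 + 3**2) - 50*13 = 1*(1 + 9) - 650 = 1*10 - 650 = 10 - 650 = -640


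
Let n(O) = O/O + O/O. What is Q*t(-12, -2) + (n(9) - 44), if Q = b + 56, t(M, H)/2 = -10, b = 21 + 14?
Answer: -1862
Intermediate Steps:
b = 35
t(M, H) = -20 (t(M, H) = 2*(-10) = -20)
Q = 91 (Q = 35 + 56 = 91)
n(O) = 2 (n(O) = 1 + 1 = 2)
Q*t(-12, -2) + (n(9) - 44) = 91*(-20) + (2 - 44) = -1820 - 42 = -1862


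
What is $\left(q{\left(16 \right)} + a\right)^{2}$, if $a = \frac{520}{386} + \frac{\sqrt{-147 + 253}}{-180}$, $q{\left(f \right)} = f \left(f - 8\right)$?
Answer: $\frac{10095862969397}{603433800} - \frac{12482 \sqrt{106}}{8685} \approx 16716.0$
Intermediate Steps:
$q{\left(f \right)} = f \left(-8 + f\right)$
$a = \frac{260}{193} - \frac{\sqrt{106}}{180}$ ($a = 520 \cdot \frac{1}{386} + \sqrt{106} \left(- \frac{1}{180}\right) = \frac{260}{193} - \frac{\sqrt{106}}{180} \approx 1.29$)
$\left(q{\left(16 \right)} + a\right)^{2} = \left(16 \left(-8 + 16\right) + \left(\frac{260}{193} - \frac{\sqrt{106}}{180}\right)\right)^{2} = \left(16 \cdot 8 + \left(\frac{260}{193} - \frac{\sqrt{106}}{180}\right)\right)^{2} = \left(128 + \left(\frac{260}{193} - \frac{\sqrt{106}}{180}\right)\right)^{2} = \left(\frac{24964}{193} - \frac{\sqrt{106}}{180}\right)^{2}$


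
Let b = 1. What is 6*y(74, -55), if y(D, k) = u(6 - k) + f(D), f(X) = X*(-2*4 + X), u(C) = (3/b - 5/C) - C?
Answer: 1766286/61 ≈ 28956.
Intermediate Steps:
u(C) = 3 - C - 5/C (u(C) = (3/1 - 5/C) - C = (3*1 - 5/C) - C = (3 - 5/C) - C = 3 - C - 5/C)
f(X) = X*(-8 + X)
y(D, k) = -3 + k - 5/(6 - k) + D*(-8 + D) (y(D, k) = (3 - (6 - k) - 5/(6 - k)) + D*(-8 + D) = (3 + (-6 + k) - 5/(6 - k)) + D*(-8 + D) = (-3 + k - 5/(6 - k)) + D*(-8 + D) = -3 + k - 5/(6 - k) + D*(-8 + D))
6*y(74, -55) = 6*((5 + (-6 - 55)*(-3 - 55 + 74*(-8 + 74)))/(-6 - 55)) = 6*((5 - 61*(-3 - 55 + 74*66))/(-61)) = 6*(-(5 - 61*(-3 - 55 + 4884))/61) = 6*(-(5 - 61*4826)/61) = 6*(-(5 - 294386)/61) = 6*(-1/61*(-294381)) = 6*(294381/61) = 1766286/61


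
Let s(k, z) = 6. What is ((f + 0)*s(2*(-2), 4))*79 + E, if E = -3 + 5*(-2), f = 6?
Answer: 2831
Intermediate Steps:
E = -13 (E = -3 - 10 = -13)
((f + 0)*s(2*(-2), 4))*79 + E = ((6 + 0)*6)*79 - 13 = (6*6)*79 - 13 = 36*79 - 13 = 2844 - 13 = 2831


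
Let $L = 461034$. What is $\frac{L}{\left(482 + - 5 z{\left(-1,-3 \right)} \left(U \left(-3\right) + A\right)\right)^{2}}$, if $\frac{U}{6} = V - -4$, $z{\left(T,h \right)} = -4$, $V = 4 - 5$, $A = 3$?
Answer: $\frac{230517}{144722} \approx 1.5928$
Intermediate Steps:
$V = -1$
$U = 18$ ($U = 6 \left(-1 - -4\right) = 6 \left(-1 + 4\right) = 6 \cdot 3 = 18$)
$\frac{L}{\left(482 + - 5 z{\left(-1,-3 \right)} \left(U \left(-3\right) + A\right)\right)^{2}} = \frac{461034}{\left(482 + \left(-5\right) \left(-4\right) \left(18 \left(-3\right) + 3\right)\right)^{2}} = \frac{461034}{\left(482 + 20 \left(-54 + 3\right)\right)^{2}} = \frac{461034}{\left(482 + 20 \left(-51\right)\right)^{2}} = \frac{461034}{\left(482 - 1020\right)^{2}} = \frac{461034}{\left(-538\right)^{2}} = \frac{461034}{289444} = 461034 \cdot \frac{1}{289444} = \frac{230517}{144722}$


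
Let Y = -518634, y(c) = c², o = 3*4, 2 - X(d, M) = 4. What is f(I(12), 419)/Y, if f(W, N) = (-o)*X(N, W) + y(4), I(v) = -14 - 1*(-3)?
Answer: -20/259317 ≈ -7.7126e-5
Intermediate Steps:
X(d, M) = -2 (X(d, M) = 2 - 1*4 = 2 - 4 = -2)
I(v) = -11 (I(v) = -14 + 3 = -11)
o = 12
f(W, N) = 40 (f(W, N) = -1*12*(-2) + 4² = -12*(-2) + 16 = 24 + 16 = 40)
f(I(12), 419)/Y = 40/(-518634) = 40*(-1/518634) = -20/259317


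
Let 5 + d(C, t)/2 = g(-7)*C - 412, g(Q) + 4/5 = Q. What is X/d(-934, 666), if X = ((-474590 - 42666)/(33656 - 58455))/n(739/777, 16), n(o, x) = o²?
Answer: 260235373020/155029636310513 ≈ 0.0016786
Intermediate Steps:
g(Q) = -⅘ + Q
d(C, t) = -834 - 78*C/5 (d(C, t) = -10 + 2*((-⅘ - 7)*C - 412) = -10 + 2*(-39*C/5 - 412) = -10 + 2*(-412 - 39*C/5) = -10 + (-824 - 78*C/5) = -834 - 78*C/5)
X = 312282447624/13543254679 (X = ((-474590 - 42666)/(33656 - 58455))/((739/777)²) = (-517256/(-24799))/((739*(1/777))²) = (-517256*(-1/24799))/((739/777)²) = 517256/(24799*(546121/603729)) = (517256/24799)*(603729/546121) = 312282447624/13543254679 ≈ 23.058)
X/d(-934, 666) = 312282447624/(13543254679*(-834 - 78/5*(-934))) = 312282447624/(13543254679*(-834 + 72852/5)) = 312282447624/(13543254679*(68682/5)) = (312282447624/13543254679)*(5/68682) = 260235373020/155029636310513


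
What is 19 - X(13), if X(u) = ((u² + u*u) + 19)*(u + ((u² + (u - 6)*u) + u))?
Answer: -102083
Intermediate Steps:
X(u) = (19 + 2*u²)*(u² + 2*u + u*(-6 + u)) (X(u) = ((u² + u²) + 19)*(u + ((u² + (-6 + u)*u) + u)) = (2*u² + 19)*(u + ((u² + u*(-6 + u)) + u)) = (19 + 2*u²)*(u + (u + u² + u*(-6 + u))) = (19 + 2*u²)*(u² + 2*u + u*(-6 + u)))
19 - X(13) = 19 - 2*13*(-38 - 4*13² + 2*13³ + 19*13) = 19 - 2*13*(-38 - 4*169 + 2*2197 + 247) = 19 - 2*13*(-38 - 676 + 4394 + 247) = 19 - 2*13*3927 = 19 - 1*102102 = 19 - 102102 = -102083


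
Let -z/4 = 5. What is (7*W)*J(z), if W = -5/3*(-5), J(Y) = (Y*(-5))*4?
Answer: 70000/3 ≈ 23333.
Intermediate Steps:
z = -20 (z = -4*5 = -20)
J(Y) = -20*Y (J(Y) = -5*Y*4 = -20*Y)
W = 25/3 (W = -5*⅓*(-5) = -5/3*(-5) = 25/3 ≈ 8.3333)
(7*W)*J(z) = (7*(25/3))*(-20*(-20)) = (175/3)*400 = 70000/3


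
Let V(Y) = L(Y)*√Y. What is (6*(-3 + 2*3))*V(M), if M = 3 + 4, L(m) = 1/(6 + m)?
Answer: 18*√7/13 ≈ 3.6633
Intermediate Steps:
M = 7
V(Y) = √Y/(6 + Y)
(6*(-3 + 2*3))*V(M) = (6*(-3 + 2*3))*(√7/(6 + 7)) = (6*(-3 + 6))*(√7/13) = (6*3)*(√7*(1/13)) = 18*(√7/13) = 18*√7/13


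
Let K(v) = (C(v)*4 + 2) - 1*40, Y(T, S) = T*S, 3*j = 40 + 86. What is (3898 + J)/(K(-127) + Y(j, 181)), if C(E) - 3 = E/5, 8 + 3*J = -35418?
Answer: -29665/28029 ≈ -1.0584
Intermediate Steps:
J = -35426/3 (J = -8/3 + (1/3)*(-35418) = -8/3 - 11806 = -35426/3 ≈ -11809.)
C(E) = 3 + E/5
j = 42 (j = (40 + 86)/3 = (1/3)*126 = 42)
Y(T, S) = S*T
K(v) = -26 + 4*v/5 (K(v) = ((3 + v/5)*4 + 2) - 1*40 = ((12 + 4*v/5) + 2) - 40 = (14 + 4*v/5) - 40 = -26 + 4*v/5)
(3898 + J)/(K(-127) + Y(j, 181)) = (3898 - 35426/3)/((-26 + (4/5)*(-127)) + 181*42) = -23732/(3*((-26 - 508/5) + 7602)) = -23732/(3*(-638/5 + 7602)) = -23732/(3*37372/5) = -23732/3*5/37372 = -29665/28029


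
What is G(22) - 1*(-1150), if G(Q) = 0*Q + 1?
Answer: 1151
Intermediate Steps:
G(Q) = 1 (G(Q) = 0 + 1 = 1)
G(22) - 1*(-1150) = 1 - 1*(-1150) = 1 + 1150 = 1151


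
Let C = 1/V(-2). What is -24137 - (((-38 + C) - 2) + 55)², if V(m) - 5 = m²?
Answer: -1973593/81 ≈ -24365.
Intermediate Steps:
V(m) = 5 + m²
C = ⅑ (C = 1/(5 + (-2)²) = 1/(5 + 4) = 1/9 = ⅑ ≈ 0.11111)
-24137 - (((-38 + C) - 2) + 55)² = -24137 - (((-38 + ⅑) - 2) + 55)² = -24137 - ((-341/9 - 2) + 55)² = -24137 - (-359/9 + 55)² = -24137 - (136/9)² = -24137 - 1*18496/81 = -24137 - 18496/81 = -1973593/81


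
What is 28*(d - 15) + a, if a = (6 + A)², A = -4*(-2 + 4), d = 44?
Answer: 816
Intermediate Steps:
A = -8 (A = -4*2 = -8)
a = 4 (a = (6 - 8)² = (-2)² = 4)
28*(d - 15) + a = 28*(44 - 15) + 4 = 28*29 + 4 = 812 + 4 = 816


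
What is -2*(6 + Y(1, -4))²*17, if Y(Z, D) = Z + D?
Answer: -306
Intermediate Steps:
Y(Z, D) = D + Z
-2*(6 + Y(1, -4))²*17 = -2*(6 + (-4 + 1))²*17 = -2*(6 - 3)²*17 = -2*3²*17 = -2*9*17 = -18*17 = -306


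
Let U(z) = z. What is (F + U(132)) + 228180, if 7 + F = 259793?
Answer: 488098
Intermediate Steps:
F = 259786 (F = -7 + 259793 = 259786)
(F + U(132)) + 228180 = (259786 + 132) + 228180 = 259918 + 228180 = 488098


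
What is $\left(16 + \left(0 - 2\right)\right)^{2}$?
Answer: $196$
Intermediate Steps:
$\left(16 + \left(0 - 2\right)\right)^{2} = \left(16 - 2\right)^{2} = 14^{2} = 196$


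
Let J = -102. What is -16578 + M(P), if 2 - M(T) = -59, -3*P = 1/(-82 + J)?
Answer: -16517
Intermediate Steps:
P = 1/552 (P = -1/(3*(-82 - 102)) = -1/3/(-184) = -1/3*(-1/184) = 1/552 ≈ 0.0018116)
M(T) = 61 (M(T) = 2 - 1*(-59) = 2 + 59 = 61)
-16578 + M(P) = -16578 + 61 = -16517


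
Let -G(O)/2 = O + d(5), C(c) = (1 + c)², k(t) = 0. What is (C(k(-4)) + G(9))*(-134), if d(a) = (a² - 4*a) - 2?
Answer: 3082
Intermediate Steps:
d(a) = -2 + a² - 4*a
G(O) = -6 - 2*O (G(O) = -2*(O + (-2 + 5² - 4*5)) = -2*(O + (-2 + 25 - 20)) = -2*(O + 3) = -2*(3 + O) = -6 - 2*O)
(C(k(-4)) + G(9))*(-134) = ((1 + 0)² + (-6 - 2*9))*(-134) = (1² + (-6 - 18))*(-134) = (1 - 24)*(-134) = -23*(-134) = 3082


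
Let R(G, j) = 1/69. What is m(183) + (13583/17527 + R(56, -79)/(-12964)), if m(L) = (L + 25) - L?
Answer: 23770867153/922245996 ≈ 25.775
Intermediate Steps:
R(G, j) = 1/69
m(L) = 25 (m(L) = (25 + L) - L = 25)
m(183) + (13583/17527 + R(56, -79)/(-12964)) = 25 + (13583/17527 + (1/69)/(-12964)) = 25 + (13583*(1/17527) + (1/69)*(-1/12964)) = 25 + (799/1031 - 1/894516) = 25 + 714717253/922245996 = 23770867153/922245996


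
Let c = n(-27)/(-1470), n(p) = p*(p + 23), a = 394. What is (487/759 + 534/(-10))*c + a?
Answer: 123311758/309925 ≈ 397.88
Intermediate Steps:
n(p) = p*(23 + p)
c = -18/245 (c = -27*(23 - 27)/(-1470) = -27*(-4)*(-1/1470) = 108*(-1/1470) = -18/245 ≈ -0.073469)
(487/759 + 534/(-10))*c + a = (487/759 + 534/(-10))*(-18/245) + 394 = (487*(1/759) + 534*(-1/10))*(-18/245) + 394 = (487/759 - 267/5)*(-18/245) + 394 = -200218/3795*(-18/245) + 394 = 1201308/309925 + 394 = 123311758/309925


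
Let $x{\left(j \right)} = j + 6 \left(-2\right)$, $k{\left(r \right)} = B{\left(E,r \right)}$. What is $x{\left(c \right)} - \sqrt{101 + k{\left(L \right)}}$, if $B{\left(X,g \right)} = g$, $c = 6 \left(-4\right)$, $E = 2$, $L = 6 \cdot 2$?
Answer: $-36 - \sqrt{113} \approx -46.63$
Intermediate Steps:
$L = 12$
$c = -24$
$k{\left(r \right)} = r$
$x{\left(j \right)} = -12 + j$ ($x{\left(j \right)} = j - 12 = -12 + j$)
$x{\left(c \right)} - \sqrt{101 + k{\left(L \right)}} = \left(-12 - 24\right) - \sqrt{101 + 12} = -36 - \sqrt{113}$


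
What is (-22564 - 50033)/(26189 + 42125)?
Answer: -72597/68314 ≈ -1.0627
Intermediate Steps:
(-22564 - 50033)/(26189 + 42125) = -72597/68314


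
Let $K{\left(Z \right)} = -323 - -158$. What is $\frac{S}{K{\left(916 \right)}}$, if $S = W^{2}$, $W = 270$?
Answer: $- \frac{4860}{11} \approx -441.82$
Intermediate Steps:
$S = 72900$ ($S = 270^{2} = 72900$)
$K{\left(Z \right)} = -165$ ($K{\left(Z \right)} = -323 + 158 = -165$)
$\frac{S}{K{\left(916 \right)}} = \frac{72900}{-165} = 72900 \left(- \frac{1}{165}\right) = - \frac{4860}{11}$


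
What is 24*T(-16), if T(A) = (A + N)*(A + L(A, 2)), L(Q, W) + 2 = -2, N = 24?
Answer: -3840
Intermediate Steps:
L(Q, W) = -4 (L(Q, W) = -2 - 2 = -4)
T(A) = (-4 + A)*(24 + A) (T(A) = (A + 24)*(A - 4) = (24 + A)*(-4 + A) = (-4 + A)*(24 + A))
24*T(-16) = 24*(-96 + (-16)² + 20*(-16)) = 24*(-96 + 256 - 320) = 24*(-160) = -3840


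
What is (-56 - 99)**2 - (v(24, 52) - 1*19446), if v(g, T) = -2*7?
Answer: 43485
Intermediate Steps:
v(g, T) = -14
(-56 - 99)**2 - (v(24, 52) - 1*19446) = (-56 - 99)**2 - (-14 - 1*19446) = (-155)**2 - (-14 - 19446) = 24025 - 1*(-19460) = 24025 + 19460 = 43485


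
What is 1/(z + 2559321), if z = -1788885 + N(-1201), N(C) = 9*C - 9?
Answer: 1/759618 ≈ 1.3165e-6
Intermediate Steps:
N(C) = -9 + 9*C
z = -1799703 (z = -1788885 + (-9 + 9*(-1201)) = -1788885 + (-9 - 10809) = -1788885 - 10818 = -1799703)
1/(z + 2559321) = 1/(-1799703 + 2559321) = 1/759618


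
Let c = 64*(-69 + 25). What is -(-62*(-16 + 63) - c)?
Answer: 98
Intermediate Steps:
c = -2816 (c = 64*(-44) = -2816)
-(-62*(-16 + 63) - c) = -(-62*(-16 + 63) - 1*(-2816)) = -(-62*47 + 2816) = -(-2914 + 2816) = -1*(-98) = 98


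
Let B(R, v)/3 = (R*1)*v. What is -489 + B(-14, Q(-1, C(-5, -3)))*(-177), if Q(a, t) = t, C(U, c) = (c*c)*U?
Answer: -335019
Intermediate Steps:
C(U, c) = U*c² (C(U, c) = c²*U = U*c²)
B(R, v) = 3*R*v (B(R, v) = 3*((R*1)*v) = 3*(R*v) = 3*R*v)
-489 + B(-14, Q(-1, C(-5, -3)))*(-177) = -489 + (3*(-14)*(-5*(-3)²))*(-177) = -489 + (3*(-14)*(-5*9))*(-177) = -489 + (3*(-14)*(-45))*(-177) = -489 + 1890*(-177) = -489 - 334530 = -335019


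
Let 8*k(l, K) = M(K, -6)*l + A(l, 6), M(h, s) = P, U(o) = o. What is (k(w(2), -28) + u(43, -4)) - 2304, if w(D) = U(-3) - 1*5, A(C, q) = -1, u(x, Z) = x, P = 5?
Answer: -18129/8 ≈ -2266.1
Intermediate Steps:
w(D) = -8 (w(D) = -3 - 1*5 = -3 - 5 = -8)
M(h, s) = 5
k(l, K) = -⅛ + 5*l/8 (k(l, K) = (5*l - 1)/8 = (-1 + 5*l)/8 = -⅛ + 5*l/8)
(k(w(2), -28) + u(43, -4)) - 2304 = ((-⅛ + (5/8)*(-8)) + 43) - 2304 = ((-⅛ - 5) + 43) - 2304 = (-41/8 + 43) - 2304 = 303/8 - 2304 = -18129/8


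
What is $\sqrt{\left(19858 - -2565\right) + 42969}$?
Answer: $4 \sqrt{4087} \approx 255.72$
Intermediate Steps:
$\sqrt{\left(19858 - -2565\right) + 42969} = \sqrt{\left(19858 + 2565\right) + 42969} = \sqrt{22423 + 42969} = \sqrt{65392} = 4 \sqrt{4087}$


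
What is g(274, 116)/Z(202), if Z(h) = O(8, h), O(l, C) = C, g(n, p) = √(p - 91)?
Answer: 5/202 ≈ 0.024752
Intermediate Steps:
g(n, p) = √(-91 + p)
Z(h) = h
g(274, 116)/Z(202) = √(-91 + 116)/202 = √25*(1/202) = 5*(1/202) = 5/202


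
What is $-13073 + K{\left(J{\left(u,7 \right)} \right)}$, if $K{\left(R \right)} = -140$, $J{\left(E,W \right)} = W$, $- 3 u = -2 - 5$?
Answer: $-13213$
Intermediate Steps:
$u = \frac{7}{3}$ ($u = - \frac{-2 - 5}{3} = \left(- \frac{1}{3}\right) \left(-7\right) = \frac{7}{3} \approx 2.3333$)
$-13073 + K{\left(J{\left(u,7 \right)} \right)} = -13073 - 140 = -13213$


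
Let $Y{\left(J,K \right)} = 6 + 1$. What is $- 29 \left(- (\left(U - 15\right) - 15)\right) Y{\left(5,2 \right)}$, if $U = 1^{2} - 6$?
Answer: $-7105$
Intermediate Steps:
$U = -5$ ($U = 1 - 6 = -5$)
$Y{\left(J,K \right)} = 7$
$- 29 \left(- (\left(U - 15\right) - 15)\right) Y{\left(5,2 \right)} = - 29 \left(- (\left(-5 - 15\right) - 15)\right) 7 = - 29 \left(- (-20 - 15)\right) 7 = - 29 \left(\left(-1\right) \left(-35\right)\right) 7 = \left(-29\right) 35 \cdot 7 = \left(-1015\right) 7 = -7105$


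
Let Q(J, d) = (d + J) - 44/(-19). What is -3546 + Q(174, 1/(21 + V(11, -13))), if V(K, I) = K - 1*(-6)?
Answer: -128047/38 ≈ -3369.7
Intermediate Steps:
V(K, I) = 6 + K (V(K, I) = K + 6 = 6 + K)
Q(J, d) = 44/19 + J + d (Q(J, d) = (J + d) - 44*(-1/19) = (J + d) + 44/19 = 44/19 + J + d)
-3546 + Q(174, 1/(21 + V(11, -13))) = -3546 + (44/19 + 174 + 1/(21 + (6 + 11))) = -3546 + (44/19 + 174 + 1/(21 + 17)) = -3546 + (44/19 + 174 + 1/38) = -3546 + 6701/38 = -128047/38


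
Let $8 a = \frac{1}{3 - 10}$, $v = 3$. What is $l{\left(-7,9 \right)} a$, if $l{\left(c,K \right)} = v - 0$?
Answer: $- \frac{3}{56} \approx -0.053571$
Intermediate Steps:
$a = - \frac{1}{56}$ ($a = \frac{1}{8 \left(3 - 10\right)} = \frac{1}{8 \left(-7\right)} = \frac{1}{8} \left(- \frac{1}{7}\right) = - \frac{1}{56} \approx -0.017857$)
$l{\left(c,K \right)} = 3$ ($l{\left(c,K \right)} = 3 - 0 = 3 + 0 = 3$)
$l{\left(-7,9 \right)} a = 3 \left(- \frac{1}{56}\right) = - \frac{3}{56}$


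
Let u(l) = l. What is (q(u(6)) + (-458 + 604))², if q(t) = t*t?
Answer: 33124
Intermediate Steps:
q(t) = t²
(q(u(6)) + (-458 + 604))² = (6² + (-458 + 604))² = (36 + 146)² = 182² = 33124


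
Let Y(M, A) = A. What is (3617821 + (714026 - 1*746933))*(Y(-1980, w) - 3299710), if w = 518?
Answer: -11827319589488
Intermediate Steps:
(3617821 + (714026 - 1*746933))*(Y(-1980, w) - 3299710) = (3617821 + (714026 - 1*746933))*(518 - 3299710) = (3617821 + (714026 - 746933))*(-3299192) = (3617821 - 32907)*(-3299192) = 3584914*(-3299192) = -11827319589488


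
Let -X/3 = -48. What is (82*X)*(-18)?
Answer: -212544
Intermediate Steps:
X = 144 (X = -3*(-48) = 144)
(82*X)*(-18) = (82*144)*(-18) = 11808*(-18) = -212544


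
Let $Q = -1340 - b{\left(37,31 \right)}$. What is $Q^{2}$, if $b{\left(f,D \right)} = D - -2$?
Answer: $1885129$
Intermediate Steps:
$b{\left(f,D \right)} = 2 + D$ ($b{\left(f,D \right)} = D + 2 = 2 + D$)
$Q = -1373$ ($Q = -1340 - \left(2 + 31\right) = -1340 - 33 = -1373$)
$Q^{2} = \left(-1373\right)^{2} = 1885129$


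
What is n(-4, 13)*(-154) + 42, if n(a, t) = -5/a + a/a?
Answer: -609/2 ≈ -304.50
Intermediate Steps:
n(a, t) = 1 - 5/a (n(a, t) = -5/a + 1 = 1 - 5/a)
n(-4, 13)*(-154) + 42 = ((-5 - 4)/(-4))*(-154) + 42 = -1/4*(-9)*(-154) + 42 = (9/4)*(-154) + 42 = -693/2 + 42 = -609/2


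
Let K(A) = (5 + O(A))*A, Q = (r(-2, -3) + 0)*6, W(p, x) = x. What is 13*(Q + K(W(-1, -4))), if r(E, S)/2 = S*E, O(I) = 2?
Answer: 572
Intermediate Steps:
r(E, S) = 2*E*S (r(E, S) = 2*(S*E) = 2*(E*S) = 2*E*S)
Q = 72 (Q = (2*(-2)*(-3) + 0)*6 = (12 + 0)*6 = 12*6 = 72)
K(A) = 7*A (K(A) = (5 + 2)*A = 7*A)
13*(Q + K(W(-1, -4))) = 13*(72 + 7*(-4)) = 13*(72 - 28) = 13*44 = 572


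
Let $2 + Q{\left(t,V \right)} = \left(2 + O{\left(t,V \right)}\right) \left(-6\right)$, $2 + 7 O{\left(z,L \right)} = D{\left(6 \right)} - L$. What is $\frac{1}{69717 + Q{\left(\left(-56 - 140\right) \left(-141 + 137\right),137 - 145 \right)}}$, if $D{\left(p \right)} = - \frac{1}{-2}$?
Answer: $\frac{7}{487882} \approx 1.4348 \cdot 10^{-5}$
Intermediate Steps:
$D{\left(p \right)} = \frac{1}{2}$ ($D{\left(p \right)} = \left(-1\right) \left(- \frac{1}{2}\right) = \frac{1}{2}$)
$O{\left(z,L \right)} = - \frac{3}{14} - \frac{L}{7}$ ($O{\left(z,L \right)} = - \frac{2}{7} + \frac{\frac{1}{2} - L}{7} = - \frac{2}{7} - \left(- \frac{1}{14} + \frac{L}{7}\right) = - \frac{3}{14} - \frac{L}{7}$)
$Q{\left(t,V \right)} = - \frac{89}{7} + \frac{6 V}{7}$ ($Q{\left(t,V \right)} = -2 + \left(2 - \left(\frac{3}{14} + \frac{V}{7}\right)\right) \left(-6\right) = -2 + \left(\frac{25}{14} - \frac{V}{7}\right) \left(-6\right) = -2 + \left(- \frac{75}{7} + \frac{6 V}{7}\right) = - \frac{89}{7} + \frac{6 V}{7}$)
$\frac{1}{69717 + Q{\left(\left(-56 - 140\right) \left(-141 + 137\right),137 - 145 \right)}} = \frac{1}{69717 - \left(\frac{89}{7} - \frac{6 \left(137 - 145\right)}{7}\right)} = \frac{1}{69717 + \left(- \frac{89}{7} + \frac{6}{7} \left(-8\right)\right)} = \frac{1}{69717 - \frac{137}{7}} = \frac{1}{\frac{487882}{7}} = \frac{7}{487882}$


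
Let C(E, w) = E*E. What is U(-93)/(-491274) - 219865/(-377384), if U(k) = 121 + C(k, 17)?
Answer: 7478878595/13242781944 ≈ 0.56475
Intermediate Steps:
C(E, w) = E²
U(k) = 121 + k²
U(-93)/(-491274) - 219865/(-377384) = (121 + (-93)²)/(-491274) - 219865/(-377384) = (121 + 8649)*(-1/491274) - 219865*(-1/377384) = 8770*(-1/491274) + 219865/377384 = -4385/245637 + 219865/377384 = 7478878595/13242781944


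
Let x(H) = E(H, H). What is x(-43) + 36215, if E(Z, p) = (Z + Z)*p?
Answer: 39913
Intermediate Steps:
E(Z, p) = 2*Z*p (E(Z, p) = (2*Z)*p = 2*Z*p)
x(H) = 2*H² (x(H) = 2*H*H = 2*H²)
x(-43) + 36215 = 2*(-43)² + 36215 = 2*1849 + 36215 = 3698 + 36215 = 39913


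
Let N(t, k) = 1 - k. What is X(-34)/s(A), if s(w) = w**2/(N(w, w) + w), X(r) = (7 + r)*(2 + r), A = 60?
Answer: 6/25 ≈ 0.24000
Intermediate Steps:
X(r) = (2 + r)*(7 + r)
s(w) = w**2 (s(w) = w**2/((1 - w) + w) = w**2/1 = 1*w**2 = w**2)
X(-34)/s(A) = (14 + (-34)**2 + 9*(-34))/(60**2) = (14 + 1156 - 306)/3600 = 864*(1/3600) = 6/25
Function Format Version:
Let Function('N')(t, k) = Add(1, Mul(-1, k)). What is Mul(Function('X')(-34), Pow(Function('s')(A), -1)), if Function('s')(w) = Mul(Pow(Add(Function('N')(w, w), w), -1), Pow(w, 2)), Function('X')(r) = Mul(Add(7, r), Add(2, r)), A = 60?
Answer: Rational(6, 25) ≈ 0.24000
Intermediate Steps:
Function('X')(r) = Mul(Add(2, r), Add(7, r))
Function('s')(w) = Pow(w, 2) (Function('s')(w) = Mul(Pow(Add(Add(1, Mul(-1, w)), w), -1), Pow(w, 2)) = Mul(Pow(1, -1), Pow(w, 2)) = Mul(1, Pow(w, 2)) = Pow(w, 2))
Mul(Function('X')(-34), Pow(Function('s')(A), -1)) = Mul(Add(14, Pow(-34, 2), Mul(9, -34)), Pow(Pow(60, 2), -1)) = Mul(Add(14, 1156, -306), Pow(3600, -1)) = Mul(864, Rational(1, 3600)) = Rational(6, 25)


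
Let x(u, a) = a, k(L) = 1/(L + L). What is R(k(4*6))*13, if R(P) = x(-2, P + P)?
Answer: 13/24 ≈ 0.54167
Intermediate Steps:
k(L) = 1/(2*L)
R(P) = 2*P (R(P) = P + P = 2*P)
R(k(4*6))*13 = (2*(1/(2*((4*6)))))*13 = (2*((½)/24))*13 = (2*((½)*(1/24)))*13 = (2*(1/48))*13 = (1/24)*13 = 13/24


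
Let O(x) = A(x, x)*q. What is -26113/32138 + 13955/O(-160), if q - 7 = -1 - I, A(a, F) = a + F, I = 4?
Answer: -46519811/2056832 ≈ -22.617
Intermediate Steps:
A(a, F) = F + a
q = 2 (q = 7 + (-1 - 1*4) = 7 + (-1 - 4) = 7 - 5 = 2)
O(x) = 4*x (O(x) = (x + x)*2 = (2*x)*2 = 4*x)
-26113/32138 + 13955/O(-160) = -26113/32138 + 13955/((4*(-160))) = -26113*1/32138 + 13955/(-640) = -26113/32138 + 13955*(-1/640) = -26113/32138 - 2791/128 = -46519811/2056832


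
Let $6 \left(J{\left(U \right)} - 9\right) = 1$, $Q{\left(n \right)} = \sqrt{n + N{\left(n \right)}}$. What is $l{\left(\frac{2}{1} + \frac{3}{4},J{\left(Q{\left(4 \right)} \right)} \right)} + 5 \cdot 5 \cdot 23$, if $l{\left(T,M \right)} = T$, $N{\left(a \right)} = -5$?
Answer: $\frac{2311}{4} \approx 577.75$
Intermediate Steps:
$Q{\left(n \right)} = \sqrt{-5 + n}$ ($Q{\left(n \right)} = \sqrt{n - 5} = \sqrt{-5 + n}$)
$J{\left(U \right)} = \frac{55}{6}$ ($J{\left(U \right)} = 9 + \frac{1}{6} \cdot 1 = 9 + \frac{1}{6} = \frac{55}{6}$)
$l{\left(\frac{2}{1} + \frac{3}{4},J{\left(Q{\left(4 \right)} \right)} \right)} + 5 \cdot 5 \cdot 23 = \left(\frac{2}{1} + \frac{3}{4}\right) + 5 \cdot 5 \cdot 23 = \left(2 \cdot 1 + 3 \cdot \frac{1}{4}\right) + 25 \cdot 23 = \left(2 + \frac{3}{4}\right) + 575 = \frac{11}{4} + 575 = \frac{2311}{4}$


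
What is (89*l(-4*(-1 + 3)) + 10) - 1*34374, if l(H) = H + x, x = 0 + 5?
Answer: -34631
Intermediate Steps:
x = 5
l(H) = 5 + H (l(H) = H + 5 = 5 + H)
(89*l(-4*(-1 + 3)) + 10) - 1*34374 = (89*(5 - 4*(-1 + 3)) + 10) - 1*34374 = (89*(5 - 4*2) + 10) - 34374 = (89*(5 - 8) + 10) - 34374 = (89*(-3) + 10) - 34374 = (-267 + 10) - 34374 = -257 - 34374 = -34631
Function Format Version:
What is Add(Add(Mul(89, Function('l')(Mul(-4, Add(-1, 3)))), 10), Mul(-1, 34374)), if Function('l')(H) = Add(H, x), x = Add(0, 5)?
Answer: -34631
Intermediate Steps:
x = 5
Function('l')(H) = Add(5, H) (Function('l')(H) = Add(H, 5) = Add(5, H))
Add(Add(Mul(89, Function('l')(Mul(-4, Add(-1, 3)))), 10), Mul(-1, 34374)) = Add(Add(Mul(89, Add(5, Mul(-4, Add(-1, 3)))), 10), Mul(-1, 34374)) = Add(Add(Mul(89, Add(5, Mul(-4, 2))), 10), -34374) = Add(Add(Mul(89, Add(5, -8)), 10), -34374) = Add(Add(Mul(89, -3), 10), -34374) = Add(Add(-267, 10), -34374) = Add(-257, -34374) = -34631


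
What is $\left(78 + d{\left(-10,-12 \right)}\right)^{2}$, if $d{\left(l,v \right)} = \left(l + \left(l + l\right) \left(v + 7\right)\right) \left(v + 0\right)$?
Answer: $1004004$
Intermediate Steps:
$d{\left(l,v \right)} = v \left(l + 2 l \left(7 + v\right)\right)$ ($d{\left(l,v \right)} = \left(l + 2 l \left(7 + v\right)\right) v = v \left(l + 2 l \left(7 + v\right)\right)$)
$\left(78 + d{\left(-10,-12 \right)}\right)^{2} = \left(78 - - 120 \left(15 + 2 \left(-12\right)\right)\right)^{2} = \left(78 - - 120 \left(15 - 24\right)\right)^{2} = \left(78 - \left(-120\right) \left(-9\right)\right)^{2} = \left(78 - 1080\right)^{2} = \left(-1002\right)^{2} = 1004004$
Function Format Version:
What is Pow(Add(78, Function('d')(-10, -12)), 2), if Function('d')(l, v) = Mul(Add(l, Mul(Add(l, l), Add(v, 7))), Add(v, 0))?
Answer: 1004004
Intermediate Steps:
Function('d')(l, v) = Mul(v, Add(l, Mul(2, l, Add(7, v)))) (Function('d')(l, v) = Mul(Add(l, Mul(Mul(2, l), Add(7, v))), v) = Mul(Add(l, Mul(2, l, Add(7, v))), v) = Mul(v, Add(l, Mul(2, l, Add(7, v)))))
Pow(Add(78, Function('d')(-10, -12)), 2) = Pow(Add(78, Mul(-10, -12, Add(15, Mul(2, -12)))), 2) = Pow(Add(78, Mul(-10, -12, Add(15, -24))), 2) = Pow(Add(78, Mul(-10, -12, -9)), 2) = Pow(Add(78, -1080), 2) = Pow(-1002, 2) = 1004004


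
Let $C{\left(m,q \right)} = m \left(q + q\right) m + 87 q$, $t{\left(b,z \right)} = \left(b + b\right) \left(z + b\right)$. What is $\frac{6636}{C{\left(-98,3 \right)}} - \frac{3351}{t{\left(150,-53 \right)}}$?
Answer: $- \frac{19223}{37432300} \approx -0.00051354$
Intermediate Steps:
$t{\left(b,z \right)} = 2 b \left(b + z\right)$
$C{\left(m,q \right)} = 87 q + 2 q m^{2}$ ($C{\left(m,q \right)} = m 2 q m + 87 q = 2 m q m + 87 q = 2 q m^{2} + 87 q = 87 q + 2 q m^{2}$)
$\frac{6636}{C{\left(-98,3 \right)}} - \frac{3351}{t{\left(150,-53 \right)}} = \frac{6636}{3 \left(87 + 2 \left(-98\right)^{2}\right)} - \frac{3351}{2 \cdot 150 \left(150 - 53\right)} = \frac{6636}{3 \left(87 + 2 \cdot 9604\right)} - \frac{3351}{2 \cdot 150 \cdot 97} = \frac{6636}{3 \left(87 + 19208\right)} - \frac{3351}{29100} = \frac{6636}{3 \cdot 19295} - \frac{1117}{9700} = \frac{6636}{57885} - \frac{1117}{9700} = 6636 \cdot \frac{1}{57885} - \frac{1117}{9700} = \frac{2212}{19295} - \frac{1117}{9700} = - \frac{19223}{37432300}$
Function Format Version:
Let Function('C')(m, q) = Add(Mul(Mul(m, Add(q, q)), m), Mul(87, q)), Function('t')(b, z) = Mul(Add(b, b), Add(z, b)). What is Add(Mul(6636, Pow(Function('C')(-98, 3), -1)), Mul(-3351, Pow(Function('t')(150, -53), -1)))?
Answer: Rational(-19223, 37432300) ≈ -0.00051354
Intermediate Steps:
Function('t')(b, z) = Mul(2, b, Add(b, z)) (Function('t')(b, z) = Mul(Mul(2, b), Add(b, z)) = Mul(2, b, Add(b, z)))
Function('C')(m, q) = Add(Mul(87, q), Mul(2, q, Pow(m, 2))) (Function('C')(m, q) = Add(Mul(Mul(m, Mul(2, q)), m), Mul(87, q)) = Add(Mul(Mul(2, m, q), m), Mul(87, q)) = Add(Mul(2, q, Pow(m, 2)), Mul(87, q)) = Add(Mul(87, q), Mul(2, q, Pow(m, 2))))
Add(Mul(6636, Pow(Function('C')(-98, 3), -1)), Mul(-3351, Pow(Function('t')(150, -53), -1))) = Add(Mul(6636, Pow(Mul(3, Add(87, Mul(2, Pow(-98, 2)))), -1)), Mul(-3351, Pow(Mul(2, 150, Add(150, -53)), -1))) = Add(Mul(6636, Pow(Mul(3, Add(87, Mul(2, 9604))), -1)), Mul(-3351, Pow(Mul(2, 150, 97), -1))) = Add(Mul(6636, Pow(Mul(3, Add(87, 19208)), -1)), Mul(-3351, Pow(29100, -1))) = Add(Mul(6636, Pow(Mul(3, 19295), -1)), Mul(-3351, Rational(1, 29100))) = Add(Mul(6636, Pow(57885, -1)), Rational(-1117, 9700)) = Add(Mul(6636, Rational(1, 57885)), Rational(-1117, 9700)) = Add(Rational(2212, 19295), Rational(-1117, 9700)) = Rational(-19223, 37432300)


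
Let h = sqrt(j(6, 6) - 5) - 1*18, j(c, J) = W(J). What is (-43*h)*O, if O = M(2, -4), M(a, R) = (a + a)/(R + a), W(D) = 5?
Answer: -1548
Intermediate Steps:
j(c, J) = 5
M(a, R) = 2*a/(R + a) (M(a, R) = (2*a)/(R + a) = 2*a/(R + a))
O = -2 (O = 2*2/(-4 + 2) = 2*2/(-2) = 2*2*(-1/2) = -2)
h = -18 (h = sqrt(5 - 5) - 1*18 = sqrt(0) - 18 = 0 - 18 = -18)
(-43*h)*O = -43*(-18)*(-2) = 774*(-2) = -1548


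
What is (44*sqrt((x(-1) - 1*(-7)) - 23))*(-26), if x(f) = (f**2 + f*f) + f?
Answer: -1144*I*sqrt(15) ≈ -4430.7*I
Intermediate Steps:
x(f) = f + 2*f**2 (x(f) = (f**2 + f**2) + f = 2*f**2 + f = f + 2*f**2)
(44*sqrt((x(-1) - 1*(-7)) - 23))*(-26) = (44*sqrt((-(1 + 2*(-1)) - 1*(-7)) - 23))*(-26) = (44*sqrt((-(1 - 2) + 7) - 23))*(-26) = (44*sqrt((-1*(-1) + 7) - 23))*(-26) = (44*sqrt((1 + 7) - 23))*(-26) = (44*sqrt(8 - 23))*(-26) = (44*sqrt(-15))*(-26) = (44*(I*sqrt(15)))*(-26) = (44*I*sqrt(15))*(-26) = -1144*I*sqrt(15)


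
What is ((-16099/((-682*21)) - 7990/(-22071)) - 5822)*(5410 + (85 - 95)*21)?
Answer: -227793362303000/7526211 ≈ -3.0267e+7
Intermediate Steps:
((-16099/((-682*21)) - 7990/(-22071)) - 5822)*(5410 + (85 - 95)*21) = ((-16099/(-14322) - 7990*(-1/22071)) - 5822)*(5410 - 10*21) = ((-16099*(-1/14322) + 7990/22071) - 5822)*(5410 - 210) = ((16099/14322 + 7990/22071) - 5822)*5200 = (22369229/15052422 - 5822)*5200 = -87612831655/15052422*5200 = -227793362303000/7526211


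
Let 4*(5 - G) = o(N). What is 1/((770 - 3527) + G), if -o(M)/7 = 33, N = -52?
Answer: -4/10777 ≈ -0.00037116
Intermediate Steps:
o(M) = -231 (o(M) = -7*33 = -231)
G = 251/4 (G = 5 - ¼*(-231) = 5 + 231/4 = 251/4 ≈ 62.750)
1/((770 - 3527) + G) = 1/((770 - 3527) + 251/4) = 1/(-2757 + 251/4) = 1/(-10777/4) = -4/10777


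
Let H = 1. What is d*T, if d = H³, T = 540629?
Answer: 540629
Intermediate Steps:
d = 1 (d = 1³ = 1)
d*T = 1*540629 = 540629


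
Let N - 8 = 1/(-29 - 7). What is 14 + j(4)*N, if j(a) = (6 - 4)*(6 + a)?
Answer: 1561/9 ≈ 173.44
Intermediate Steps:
N = 287/36 (N = 8 + 1/(-29 - 7) = 8 + 1/(-36) = 8 - 1/36 = 287/36 ≈ 7.9722)
j(a) = 12 + 2*a (j(a) = 2*(6 + a) = 12 + 2*a)
14 + j(4)*N = 14 + (12 + 2*4)*(287/36) = 14 + (12 + 8)*(287/36) = 14 + 20*(287/36) = 14 + 1435/9 = 1561/9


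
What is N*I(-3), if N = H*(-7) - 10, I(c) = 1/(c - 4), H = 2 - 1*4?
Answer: -4/7 ≈ -0.57143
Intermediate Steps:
H = -2 (H = 2 - 4 = -2)
I(c) = 1/(-4 + c)
N = 4 (N = -2*(-7) - 10 = 14 - 10 = 4)
N*I(-3) = 4/(-4 - 3) = 4/(-7) = 4*(-⅐) = -4/7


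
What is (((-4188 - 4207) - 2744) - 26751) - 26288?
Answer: -64178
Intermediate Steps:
(((-4188 - 4207) - 2744) - 26751) - 26288 = ((-8395 - 2744) - 26751) - 26288 = (-11139 - 26751) - 26288 = -37890 - 26288 = -64178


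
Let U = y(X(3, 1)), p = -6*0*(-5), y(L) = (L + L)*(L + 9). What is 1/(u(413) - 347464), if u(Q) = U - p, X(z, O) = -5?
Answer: -1/347504 ≈ -2.8777e-6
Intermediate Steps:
y(L) = 2*L*(9 + L) (y(L) = (2*L)*(9 + L) = 2*L*(9 + L))
p = 0 (p = 0*(-5) = 0)
U = -40 (U = 2*(-5)*(9 - 5) = 2*(-5)*4 = -40)
u(Q) = -40 (u(Q) = -40 - 1*0 = -40 + 0 = -40)
1/(u(413) - 347464) = 1/(-40 - 347464) = 1/(-347504) = -1/347504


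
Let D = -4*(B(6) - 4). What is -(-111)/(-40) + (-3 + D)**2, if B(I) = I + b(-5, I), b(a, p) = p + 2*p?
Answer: 275449/40 ≈ 6886.2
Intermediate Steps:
b(a, p) = 3*p
B(I) = 4*I (B(I) = I + 3*I = 4*I)
D = -80 (D = -4*(4*6 - 4) = -4*(24 - 4) = -4*20 = -80)
-(-111)/(-40) + (-3 + D)**2 = -(-111)/(-40) + (-3 - 80)**2 = -(-111)*(-1)/40 + (-83)**2 = -111*1/40 + 6889 = -111/40 + 6889 = 275449/40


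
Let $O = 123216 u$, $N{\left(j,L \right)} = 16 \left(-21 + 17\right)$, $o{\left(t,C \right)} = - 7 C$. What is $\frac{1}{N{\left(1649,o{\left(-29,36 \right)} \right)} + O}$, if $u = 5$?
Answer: $\frac{1}{616016} \approx 1.6233 \cdot 10^{-6}$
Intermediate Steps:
$N{\left(j,L \right)} = -64$ ($N{\left(j,L \right)} = 16 \left(-4\right) = -64$)
$O = 616080$ ($O = 123216 \cdot 5 = 616080$)
$\frac{1}{N{\left(1649,o{\left(-29,36 \right)} \right)} + O} = \frac{1}{-64 + 616080} = \frac{1}{616016}$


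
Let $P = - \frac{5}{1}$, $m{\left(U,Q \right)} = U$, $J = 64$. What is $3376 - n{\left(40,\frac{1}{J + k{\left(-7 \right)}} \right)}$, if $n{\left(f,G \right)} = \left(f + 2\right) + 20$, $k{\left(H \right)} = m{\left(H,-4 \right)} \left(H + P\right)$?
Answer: $3314$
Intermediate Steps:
$P = -5$ ($P = \left(-5\right) 1 = -5$)
$k{\left(H \right)} = H \left(-5 + H\right)$ ($k{\left(H \right)} = H \left(H - 5\right) = H \left(-5 + H\right)$)
$n{\left(f,G \right)} = 22 + f$ ($n{\left(f,G \right)} = \left(2 + f\right) + 20 = 22 + f$)
$3376 - n{\left(40,\frac{1}{J + k{\left(-7 \right)}} \right)} = 3376 - \left(22 + 40\right) = 3376 - 62 = 3314$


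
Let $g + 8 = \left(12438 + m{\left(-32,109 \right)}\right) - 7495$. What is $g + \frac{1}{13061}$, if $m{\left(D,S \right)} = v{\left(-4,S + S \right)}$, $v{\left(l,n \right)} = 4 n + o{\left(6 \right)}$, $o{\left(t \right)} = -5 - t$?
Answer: $\frac{75701557}{13061} \approx 5796.0$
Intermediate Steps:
$v{\left(l,n \right)} = -11 + 4 n$ ($v{\left(l,n \right)} = 4 n - 11 = -11 + 4 n$)
$m{\left(D,S \right)} = -11 + 8 S$ ($m{\left(D,S \right)} = -11 + 4 \left(S + S\right) = -11 + 4 \cdot 2 S = -11 + 8 S$)
$g = 5796$ ($g = -8 + \left(\left(12438 + \left(-11 + 8 \cdot 109\right)\right) - 7495\right) = -8 + \left(\left(12438 + \left(-11 + 872\right)\right) - 7495\right) = -8 + \left(\left(12438 + 861\right) - 7495\right) = -8 + \left(13299 - 7495\right) = -8 + 5804 = 5796$)
$g + \frac{1}{13061} = 5796 + \frac{1}{13061} = \frac{75701557}{13061}$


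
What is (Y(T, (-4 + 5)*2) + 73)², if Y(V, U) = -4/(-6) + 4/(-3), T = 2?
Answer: 47089/9 ≈ 5232.1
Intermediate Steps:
Y(V, U) = -⅔ (Y(V, U) = -4*(-⅙) + 4*(-⅓) = ⅔ - 4/3 = -⅔)
(Y(T, (-4 + 5)*2) + 73)² = (-⅔ + 73)² = (217/3)² = 47089/9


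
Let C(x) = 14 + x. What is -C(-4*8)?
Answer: 18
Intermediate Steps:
-C(-4*8) = -(14 - 4*8) = -(14 - 32) = -1*(-18) = 18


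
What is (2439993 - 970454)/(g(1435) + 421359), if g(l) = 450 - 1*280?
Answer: 1469539/421529 ≈ 3.4862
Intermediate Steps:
g(l) = 170 (g(l) = 450 - 280 = 170)
(2439993 - 970454)/(g(1435) + 421359) = (2439993 - 970454)/(170 + 421359) = 1469539/421529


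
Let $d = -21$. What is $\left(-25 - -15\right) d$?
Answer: $210$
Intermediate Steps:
$\left(-25 - -15\right) d = \left(-25 - -15\right) \left(-21\right) = \left(-25 + \left(-10 + 25\right)\right) \left(-21\right) = \left(-25 + 15\right) \left(-21\right) = \left(-10\right) \left(-21\right) = 210$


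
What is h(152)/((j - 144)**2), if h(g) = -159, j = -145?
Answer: -159/83521 ≈ -0.0019037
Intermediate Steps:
h(152)/((j - 144)**2) = -159/(-145 - 144)**2 = -159/((-289)**2) = -159/83521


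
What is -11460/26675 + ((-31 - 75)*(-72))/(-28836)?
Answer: -2966912/4273335 ≈ -0.69428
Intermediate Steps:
-11460/26675 + ((-31 - 75)*(-72))/(-28836) = -11460*1/26675 - 106*(-72)*(-1/28836) = -2292/5335 + 7632*(-1/28836) = -2292/5335 - 212/801 = -2966912/4273335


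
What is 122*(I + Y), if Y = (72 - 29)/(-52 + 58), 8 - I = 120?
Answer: -38369/3 ≈ -12790.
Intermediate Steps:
I = -112 (I = 8 - 1*120 = 8 - 120 = -112)
Y = 43/6 ≈ 7.1667
122*(I + Y) = 122*(-112 + 43/6) = 122*(-629/6) = -38369/3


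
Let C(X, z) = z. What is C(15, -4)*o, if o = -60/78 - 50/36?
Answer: 1010/117 ≈ 8.6325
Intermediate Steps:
o = -505/234 (o = -60*1/78 - 50*1/36 = -10/13 - 25/18 = -505/234 ≈ -2.1581)
C(15, -4)*o = -4*(-505/234) = 1010/117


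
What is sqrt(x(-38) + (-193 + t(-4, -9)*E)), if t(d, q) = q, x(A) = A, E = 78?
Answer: I*sqrt(933) ≈ 30.545*I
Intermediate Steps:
sqrt(x(-38) + (-193 + t(-4, -9)*E)) = sqrt(-38 + (-193 - 9*78)) = sqrt(-38 + (-193 - 702)) = sqrt(-38 - 895) = sqrt(-933) = I*sqrt(933)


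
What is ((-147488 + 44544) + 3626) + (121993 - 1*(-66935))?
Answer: 89610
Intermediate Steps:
((-147488 + 44544) + 3626) + (121993 - 1*(-66935)) = (-102944 + 3626) + (121993 + 66935) = -99318 + 188928 = 89610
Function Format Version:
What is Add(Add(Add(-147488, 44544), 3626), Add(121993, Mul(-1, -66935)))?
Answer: 89610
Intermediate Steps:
Add(Add(Add(-147488, 44544), 3626), Add(121993, Mul(-1, -66935))) = Add(Add(-102944, 3626), Add(121993, 66935)) = Add(-99318, 188928) = 89610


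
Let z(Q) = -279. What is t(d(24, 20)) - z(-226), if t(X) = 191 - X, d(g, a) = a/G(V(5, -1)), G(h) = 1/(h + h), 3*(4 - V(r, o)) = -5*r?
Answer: -70/3 ≈ -23.333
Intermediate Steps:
V(r, o) = 4 + 5*r/3 (V(r, o) = 4 - (-5)*r/3 = 4 + 5*r/3)
G(h) = 1/(2*h)
d(g, a) = 74*a/3 (d(g, a) = a/((1/(2*(4 + (5/3)*5)))) = a/((1/(2*(4 + 25/3)))) = a/((1/(2*(37/3)))) = a/(((½)*(3/37))) = a/(3/74) = a*(74/3) = 74*a/3)
t(d(24, 20)) - z(-226) = (191 - 74*20/3) - 1*(-279) = (191 - 1*1480/3) + 279 = (191 - 1480/3) + 279 = -907/3 + 279 = -70/3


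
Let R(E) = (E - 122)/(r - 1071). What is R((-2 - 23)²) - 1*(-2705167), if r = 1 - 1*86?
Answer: 3127172549/1156 ≈ 2.7052e+6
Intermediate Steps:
r = -85 (r = 1 - 86 = -85)
R(E) = 61/578 - E/1156 (R(E) = (E - 122)/(-85 - 1071) = (-122 + E)/(-1156) = (-122 + E)*(-1/1156) = 61/578 - E/1156)
R((-2 - 23)²) - 1*(-2705167) = (61/578 - (-2 - 23)²/1156) - 1*(-2705167) = (61/578 - 1/1156*(-25)²) + 2705167 = (61/578 - 1/1156*625) + 2705167 = (61/578 - 625/1156) + 2705167 = -503/1156 + 2705167 = 3127172549/1156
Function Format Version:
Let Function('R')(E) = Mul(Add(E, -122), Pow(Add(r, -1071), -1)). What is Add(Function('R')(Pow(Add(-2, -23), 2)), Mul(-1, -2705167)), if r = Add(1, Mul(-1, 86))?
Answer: Rational(3127172549, 1156) ≈ 2.7052e+6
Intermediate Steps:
r = -85 (r = Add(1, -86) = -85)
Function('R')(E) = Add(Rational(61, 578), Mul(Rational(-1, 1156), E)) (Function('R')(E) = Mul(Add(E, -122), Pow(Add(-85, -1071), -1)) = Mul(Add(-122, E), Pow(-1156, -1)) = Mul(Add(-122, E), Rational(-1, 1156)) = Add(Rational(61, 578), Mul(Rational(-1, 1156), E)))
Add(Function('R')(Pow(Add(-2, -23), 2)), Mul(-1, -2705167)) = Add(Add(Rational(61, 578), Mul(Rational(-1, 1156), Pow(Add(-2, -23), 2))), Mul(-1, -2705167)) = Add(Add(Rational(61, 578), Mul(Rational(-1, 1156), Pow(-25, 2))), 2705167) = Add(Add(Rational(61, 578), Mul(Rational(-1, 1156), 625)), 2705167) = Add(Add(Rational(61, 578), Rational(-625, 1156)), 2705167) = Add(Rational(-503, 1156), 2705167) = Rational(3127172549, 1156)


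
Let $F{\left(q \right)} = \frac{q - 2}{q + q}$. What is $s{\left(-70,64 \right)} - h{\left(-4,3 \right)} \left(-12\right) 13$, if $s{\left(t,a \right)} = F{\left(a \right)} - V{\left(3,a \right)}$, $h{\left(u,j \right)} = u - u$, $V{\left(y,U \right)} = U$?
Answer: $- \frac{4065}{64} \approx -63.516$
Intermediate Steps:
$F{\left(q \right)} = \frac{-2 + q}{2 q}$
$h{\left(u,j \right)} = 0$
$s{\left(t,a \right)} = - a + \frac{-2 + a}{2 a}$ ($s{\left(t,a \right)} = \frac{-2 + a}{2 a} - a = - a + \frac{-2 + a}{2 a}$)
$s{\left(-70,64 \right)} - h{\left(-4,3 \right)} \left(-12\right) 13 = \left(\frac{1}{2} - 64 - \frac{1}{64}\right) - 0 \left(-12\right) 13 = \left(\frac{1}{2} - 64 - \frac{1}{64}\right) - 0 \cdot 13 = \left(\frac{1}{2} - 64 - \frac{1}{64}\right) - 0 = - \frac{4065}{64} + 0 = - \frac{4065}{64}$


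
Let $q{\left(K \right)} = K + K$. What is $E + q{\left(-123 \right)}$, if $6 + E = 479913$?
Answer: $479661$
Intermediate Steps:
$E = 479907$ ($E = -6 + 479913 = 479907$)
$q{\left(K \right)} = 2 K$
$E + q{\left(-123 \right)} = 479907 + 2 \left(-123\right) = 479907 - 246 = 479661$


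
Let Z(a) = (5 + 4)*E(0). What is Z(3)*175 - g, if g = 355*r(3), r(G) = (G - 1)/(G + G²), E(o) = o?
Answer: -355/6 ≈ -59.167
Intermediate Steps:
Z(a) = 0 (Z(a) = (5 + 4)*0 = 9*0 = 0)
r(G) = (-1 + G)/(G + G²)
g = 355/6 (g = 355*((-1 + 3)/(3*(1 + 3))) = 355*((⅓)*2/4) = 355*((⅓)*(¼)*2) = 355*(⅙) = 355/6 ≈ 59.167)
Z(3)*175 - g = 0*175 - 1*355/6 = 0 - 355/6 = -355/6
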